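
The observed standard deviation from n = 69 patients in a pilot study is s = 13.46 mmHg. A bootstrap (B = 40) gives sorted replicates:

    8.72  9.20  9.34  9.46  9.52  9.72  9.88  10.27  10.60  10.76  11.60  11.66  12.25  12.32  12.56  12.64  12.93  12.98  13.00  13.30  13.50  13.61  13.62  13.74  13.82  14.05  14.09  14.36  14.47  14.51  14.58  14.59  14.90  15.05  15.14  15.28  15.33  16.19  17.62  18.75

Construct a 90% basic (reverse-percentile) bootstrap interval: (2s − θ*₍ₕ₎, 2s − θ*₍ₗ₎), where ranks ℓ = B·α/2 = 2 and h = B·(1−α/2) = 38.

(10.73, 17.72)

Percentile endpoints at ranks 2 and 38: θ*₍2₎ = 9.20, θ*₍38₎ = 16.19.
Basic interval reflects these around s:
  lower = 2 × 13.46 − 16.19 = 10.73
  upper = 2 × 13.46 − 9.20 = 17.72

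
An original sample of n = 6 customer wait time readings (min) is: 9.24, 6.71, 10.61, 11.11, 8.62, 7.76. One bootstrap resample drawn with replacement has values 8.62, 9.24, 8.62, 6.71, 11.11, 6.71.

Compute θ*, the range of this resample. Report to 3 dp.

Range = 11.11 − 6.71 = 4.400

θ* = 4.400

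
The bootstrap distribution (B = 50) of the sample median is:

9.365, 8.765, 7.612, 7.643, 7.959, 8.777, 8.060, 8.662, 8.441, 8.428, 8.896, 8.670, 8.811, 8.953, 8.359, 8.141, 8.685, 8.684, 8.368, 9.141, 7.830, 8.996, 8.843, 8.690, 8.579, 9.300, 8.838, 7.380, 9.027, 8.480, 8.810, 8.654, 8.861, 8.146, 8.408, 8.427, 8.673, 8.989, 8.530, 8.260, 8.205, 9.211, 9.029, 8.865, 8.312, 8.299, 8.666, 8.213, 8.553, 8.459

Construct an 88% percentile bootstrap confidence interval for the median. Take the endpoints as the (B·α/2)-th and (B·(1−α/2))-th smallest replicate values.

Sorted replicates: 7.380, 7.612, 7.643, 7.830, 7.959, 8.060, 8.141, 8.146, 8.205, 8.213, 8.260, 8.299, 8.312, 8.359, 8.368, 8.408, 8.427, 8.428, 8.441, 8.459, 8.480, 8.530, 8.553, 8.579, 8.654, 8.662, 8.666, 8.670, 8.673, 8.684, 8.685, 8.690, 8.765, 8.777, 8.810, 8.811, 8.838, 8.843, 8.861, 8.865, 8.896, 8.953, 8.989, 8.996, 9.027, 9.029, 9.141, 9.211, 9.300, 9.365
α = 0.12; lower rank = 50 × 0.060 = 3; upper rank = 50 × 0.940 = 47.
The 3rd smallest replicate is 7.643; the 47th is 9.141.

(7.643, 9.141)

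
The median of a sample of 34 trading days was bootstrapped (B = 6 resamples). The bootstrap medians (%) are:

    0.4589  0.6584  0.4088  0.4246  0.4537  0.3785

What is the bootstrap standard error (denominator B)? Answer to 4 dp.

Bootstrap SE is the standard deviation of the 6 replicate medians.
Mean of replicates: (0.4589 + 0.6584 + 0.4088 + 0.4246 + 0.4537 + 0.3785) / 6 = 2.782900 / 6 = 0.463817
Sum of squared deviations: (−0.004917)² + (+0.194583)² + (−0.055017)² + (−0.039217)² + (−0.010117)² + (−0.085317)² = 0.049833
Variance = 0.049833 / 6 = 0.008305
SE* = √0.008305

SE* = 0.0911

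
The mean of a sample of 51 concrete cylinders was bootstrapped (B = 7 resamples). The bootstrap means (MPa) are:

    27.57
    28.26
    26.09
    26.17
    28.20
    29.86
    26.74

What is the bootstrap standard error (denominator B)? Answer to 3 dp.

Bootstrap SE is the standard deviation of the 7 replicate means.
Mean of replicates: (27.57 + 28.26 + 26.09 + 26.17 + 28.20 + 29.86 + 26.74) / 7 = 192.8900 / 7 = 27.5557
Sum of squared deviations: (+0.0143)² + (+0.7043)² + (−1.4657)² + (−1.3857)² + (+0.6443)² + (+2.3043)² + (−0.8157)² = 10.9550
Variance = 10.9550 / 7 = 1.5650
SE* = √1.5650

SE* = 1.251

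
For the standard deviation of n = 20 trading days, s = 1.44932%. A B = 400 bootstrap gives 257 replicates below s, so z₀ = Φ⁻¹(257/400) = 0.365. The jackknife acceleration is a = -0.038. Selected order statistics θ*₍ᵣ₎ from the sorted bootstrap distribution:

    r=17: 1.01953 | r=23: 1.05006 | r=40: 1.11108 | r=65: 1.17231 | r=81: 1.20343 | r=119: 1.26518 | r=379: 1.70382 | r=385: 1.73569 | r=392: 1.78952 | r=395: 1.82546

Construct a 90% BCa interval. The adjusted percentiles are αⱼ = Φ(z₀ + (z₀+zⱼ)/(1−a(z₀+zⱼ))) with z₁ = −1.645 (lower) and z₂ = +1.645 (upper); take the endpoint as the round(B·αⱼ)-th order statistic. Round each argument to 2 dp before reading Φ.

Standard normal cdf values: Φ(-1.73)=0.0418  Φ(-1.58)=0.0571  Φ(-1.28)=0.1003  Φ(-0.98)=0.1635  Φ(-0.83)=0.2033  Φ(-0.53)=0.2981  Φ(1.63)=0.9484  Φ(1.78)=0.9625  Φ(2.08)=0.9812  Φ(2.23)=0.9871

(1.17231, 1.82546)

Lower: z₀ + z₁ = 0.365 + (-1.645) = -1.280; 1 − a(z₀+z₁) = 1 − (-0.038)(-1.280) = 0.9514; argument = 0.365 + (-1.280)/0.9514 = -0.9804 → -0.98.
α₁ = Φ(-0.98) = 0.1635; rank = round(400 × 0.1635) = 65; θ*₍65₎ = 1.17231.
Upper: z₀ + z₂ = 2.010; 1 − a(z₀+z₂) = 1.0764; argument = 2.2324 → 2.23; α₂ = 0.9871; rank = 395; θ*₍395₎ = 1.82546.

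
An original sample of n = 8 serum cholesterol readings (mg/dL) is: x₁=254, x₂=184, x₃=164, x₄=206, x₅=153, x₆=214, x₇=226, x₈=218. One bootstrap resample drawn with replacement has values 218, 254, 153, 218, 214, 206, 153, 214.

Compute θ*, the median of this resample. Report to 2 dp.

θ* = 214.00

Sorted: 153, 153, 206, 214, 214, 218, 218, 254
Median = average of the two middle values = 214.00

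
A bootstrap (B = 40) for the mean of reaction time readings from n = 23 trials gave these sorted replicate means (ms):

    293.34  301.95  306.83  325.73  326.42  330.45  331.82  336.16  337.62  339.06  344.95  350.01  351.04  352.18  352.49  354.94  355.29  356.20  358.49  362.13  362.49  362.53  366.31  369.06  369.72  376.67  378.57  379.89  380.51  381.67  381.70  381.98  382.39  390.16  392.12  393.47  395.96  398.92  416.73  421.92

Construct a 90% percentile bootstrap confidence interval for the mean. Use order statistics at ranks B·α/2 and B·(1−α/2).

α = 0.10; lower rank = 40 × 0.050 = 2; upper rank = 40 × 0.950 = 38.
The 2nd smallest replicate is 301.95; the 38th is 398.92.

(301.95, 398.92)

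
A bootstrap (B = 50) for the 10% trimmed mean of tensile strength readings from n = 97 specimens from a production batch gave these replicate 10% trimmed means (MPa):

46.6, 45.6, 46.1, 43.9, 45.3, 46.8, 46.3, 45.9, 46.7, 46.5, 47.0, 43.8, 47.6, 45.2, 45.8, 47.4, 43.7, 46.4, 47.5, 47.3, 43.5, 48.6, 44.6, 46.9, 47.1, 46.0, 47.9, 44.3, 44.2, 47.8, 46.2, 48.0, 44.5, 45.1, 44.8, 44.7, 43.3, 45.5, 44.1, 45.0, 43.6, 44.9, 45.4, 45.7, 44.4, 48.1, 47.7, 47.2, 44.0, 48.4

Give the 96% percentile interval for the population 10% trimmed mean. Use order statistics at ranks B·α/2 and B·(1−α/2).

Sorted replicates: 43.3, 43.5, 43.6, 43.7, 43.8, 43.9, 44.0, 44.1, 44.2, 44.3, 44.4, 44.5, 44.6, 44.7, 44.8, 44.9, 45.0, 45.1, 45.2, 45.3, 45.4, 45.5, 45.6, 45.7, 45.8, 45.9, 46.0, 46.1, 46.2, 46.3, 46.4, 46.5, 46.6, 46.7, 46.8, 46.9, 47.0, 47.1, 47.2, 47.3, 47.4, 47.5, 47.6, 47.7, 47.8, 47.9, 48.0, 48.1, 48.4, 48.6
α = 0.04; lower rank = 50 × 0.020 = 1; upper rank = 50 × 0.980 = 49.
The 1st smallest replicate is 43.3; the 49th is 48.4.

(43.3, 48.4)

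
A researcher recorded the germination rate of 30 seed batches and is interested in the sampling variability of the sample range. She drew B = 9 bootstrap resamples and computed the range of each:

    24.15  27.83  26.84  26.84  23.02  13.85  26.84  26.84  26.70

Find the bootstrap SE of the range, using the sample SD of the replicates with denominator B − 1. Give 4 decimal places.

Bootstrap SE is the standard deviation of the 9 replicate ranges.
Mean of replicates: (24.15 + 27.83 + 26.84 + 26.84 + 23.02 + 13.85 + 26.84 + 26.84 + 26.70) / 9 = 222.91000 / 9 = 24.76778
Sum of squared deviations: (−0.61778)² + (+3.06222)² + (+2.07222)² + (+2.07222)² + (−1.74778)² + (−10.91778)² + (+2.07222)² + (+2.07222)² + (+1.93222)² = 152.92136
Variance = 152.92136 / 8 = 19.11517
SE* = √19.11517

SE* = 4.3721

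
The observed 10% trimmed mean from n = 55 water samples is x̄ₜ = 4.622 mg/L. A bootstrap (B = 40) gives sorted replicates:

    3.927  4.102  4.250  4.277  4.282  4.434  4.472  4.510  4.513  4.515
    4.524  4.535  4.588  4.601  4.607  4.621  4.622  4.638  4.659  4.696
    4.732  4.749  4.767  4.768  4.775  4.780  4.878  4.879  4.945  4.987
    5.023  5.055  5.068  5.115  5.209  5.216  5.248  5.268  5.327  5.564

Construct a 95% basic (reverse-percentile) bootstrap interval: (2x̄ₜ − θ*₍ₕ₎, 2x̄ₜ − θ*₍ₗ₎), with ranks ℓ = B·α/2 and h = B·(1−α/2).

(3.917, 5.317)

Percentile endpoints at ranks 1 and 39: θ*₍1₎ = 3.927, θ*₍39₎ = 5.327.
Basic interval reflects these around x̄ₜ:
  lower = 2 × 4.622 − 5.327 = 3.917
  upper = 2 × 4.622 − 3.927 = 5.317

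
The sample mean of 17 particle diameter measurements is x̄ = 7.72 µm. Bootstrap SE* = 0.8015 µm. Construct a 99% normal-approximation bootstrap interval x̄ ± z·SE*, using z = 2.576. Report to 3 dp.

Margin = 2.576 × 0.8015 = 2.0647
Interval: 7.72 ± 2.0647

(5.655, 9.785)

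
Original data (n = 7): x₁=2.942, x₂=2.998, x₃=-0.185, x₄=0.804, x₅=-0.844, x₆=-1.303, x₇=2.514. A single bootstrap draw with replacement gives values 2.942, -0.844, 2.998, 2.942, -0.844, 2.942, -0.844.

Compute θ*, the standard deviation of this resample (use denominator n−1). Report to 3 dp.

Mean = 1.3274; sum of squared deviations = 24.7566
s² = 24.7566 / 6 = 4.1261
s = √4.1261 = 2.031

θ* = 2.031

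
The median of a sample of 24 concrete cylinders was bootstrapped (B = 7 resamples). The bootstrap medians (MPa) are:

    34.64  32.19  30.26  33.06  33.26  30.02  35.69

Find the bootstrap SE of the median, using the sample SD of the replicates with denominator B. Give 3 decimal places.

Bootstrap SE is the standard deviation of the 7 replicate medians.
Mean of replicates: (34.64 + 32.19 + 30.26 + 33.06 + 33.26 + 30.02 + 35.69) / 7 = 229.1200 / 7 = 32.7314
Sum of squared deviations: (+1.9086)² + (−0.5414)² + (−2.4714)² + (+0.3286)² + (+0.5286)² + (−2.7114)² + (+2.9586)² = 26.5361
Variance = 26.5361 / 7 = 3.7909
SE* = √3.7909

SE* = 1.947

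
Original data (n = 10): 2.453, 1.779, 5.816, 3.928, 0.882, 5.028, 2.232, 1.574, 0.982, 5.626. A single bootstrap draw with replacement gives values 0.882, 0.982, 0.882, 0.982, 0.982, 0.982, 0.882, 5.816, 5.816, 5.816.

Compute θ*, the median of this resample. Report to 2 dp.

Sorted: 0.882, 0.882, 0.882, 0.982, 0.982, 0.982, 0.982, 5.816, 5.816, 5.816
Median = average of the two middle values = 0.98

θ* = 0.98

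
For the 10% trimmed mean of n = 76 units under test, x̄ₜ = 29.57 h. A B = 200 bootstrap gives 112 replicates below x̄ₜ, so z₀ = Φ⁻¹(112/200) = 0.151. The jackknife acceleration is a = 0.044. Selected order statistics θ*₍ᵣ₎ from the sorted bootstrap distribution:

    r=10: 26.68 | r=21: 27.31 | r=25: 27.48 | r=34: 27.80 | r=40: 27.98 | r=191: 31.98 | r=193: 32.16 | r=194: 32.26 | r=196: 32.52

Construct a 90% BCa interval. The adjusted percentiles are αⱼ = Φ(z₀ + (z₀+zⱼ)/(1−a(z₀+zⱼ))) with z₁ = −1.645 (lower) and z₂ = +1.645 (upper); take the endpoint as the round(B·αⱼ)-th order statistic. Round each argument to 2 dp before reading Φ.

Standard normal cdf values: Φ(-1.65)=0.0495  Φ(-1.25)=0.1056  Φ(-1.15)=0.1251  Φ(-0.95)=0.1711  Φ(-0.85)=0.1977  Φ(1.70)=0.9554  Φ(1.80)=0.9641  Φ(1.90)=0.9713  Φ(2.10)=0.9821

Lower: z₀ + z₁ = 0.151 + (-1.645) = -1.494; 1 − a(z₀+z₁) = 1 − (0.044)(-1.494) = 1.0657; argument = 0.151 + (-1.494)/1.0657 = -1.2508 → -1.25.
α₁ = Φ(-1.25) = 0.1056; rank = round(200 × 0.1056) = 21; θ*₍21₎ = 27.31.
Upper: z₀ + z₂ = 1.796; 1 − a(z₀+z₂) = 0.9210; argument = 2.1011 → 2.10; α₂ = 0.9821; rank = 196; θ*₍196₎ = 32.52.

(27.31, 32.52)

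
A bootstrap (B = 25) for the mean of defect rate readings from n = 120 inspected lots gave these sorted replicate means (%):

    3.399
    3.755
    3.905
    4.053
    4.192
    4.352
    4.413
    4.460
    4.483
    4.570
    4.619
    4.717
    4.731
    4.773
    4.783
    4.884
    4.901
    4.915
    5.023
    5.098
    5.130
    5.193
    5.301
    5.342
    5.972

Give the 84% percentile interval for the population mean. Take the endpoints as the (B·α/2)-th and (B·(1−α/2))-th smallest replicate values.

α = 0.16; lower rank = 25 × 0.080 = 2; upper rank = 25 × 0.920 = 23.
The 2nd smallest replicate is 3.755; the 23rd is 5.301.

(3.755, 5.301)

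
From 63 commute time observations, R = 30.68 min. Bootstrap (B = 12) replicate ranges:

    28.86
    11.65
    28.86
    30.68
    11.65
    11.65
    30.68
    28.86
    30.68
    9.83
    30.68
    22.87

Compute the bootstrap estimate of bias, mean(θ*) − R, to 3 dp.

bias = −7.601

mean(θ*) = (28.86 + 11.65 + 28.86 + 30.68 + 11.65 + 11.65 + 30.68 + 28.86 + 30.68 + 9.83 + 30.68 + 22.87) / 12 = 23.0792
bias = 23.0792 − 30.68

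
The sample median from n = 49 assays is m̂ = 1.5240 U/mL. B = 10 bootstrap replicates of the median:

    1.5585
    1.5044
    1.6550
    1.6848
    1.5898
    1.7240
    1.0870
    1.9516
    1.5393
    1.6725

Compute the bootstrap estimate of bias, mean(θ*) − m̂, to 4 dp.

mean(θ*) = (1.5585 + 1.5044 + 1.6550 + 1.6848 + 1.5898 + 1.7240 + 1.0870 + 1.9516 + 1.5393 + 1.6725) / 10 = 1.59669
bias = 1.59669 − 1.5240

bias = +0.0727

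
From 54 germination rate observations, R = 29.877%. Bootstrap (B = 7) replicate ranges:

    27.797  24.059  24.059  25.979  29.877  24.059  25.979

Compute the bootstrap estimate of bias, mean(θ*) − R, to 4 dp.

bias = −3.9043

mean(θ*) = (27.797 + 24.059 + 24.059 + 25.979 + 29.877 + 24.059 + 25.979) / 7 = 25.97271
bias = 25.97271 − 29.877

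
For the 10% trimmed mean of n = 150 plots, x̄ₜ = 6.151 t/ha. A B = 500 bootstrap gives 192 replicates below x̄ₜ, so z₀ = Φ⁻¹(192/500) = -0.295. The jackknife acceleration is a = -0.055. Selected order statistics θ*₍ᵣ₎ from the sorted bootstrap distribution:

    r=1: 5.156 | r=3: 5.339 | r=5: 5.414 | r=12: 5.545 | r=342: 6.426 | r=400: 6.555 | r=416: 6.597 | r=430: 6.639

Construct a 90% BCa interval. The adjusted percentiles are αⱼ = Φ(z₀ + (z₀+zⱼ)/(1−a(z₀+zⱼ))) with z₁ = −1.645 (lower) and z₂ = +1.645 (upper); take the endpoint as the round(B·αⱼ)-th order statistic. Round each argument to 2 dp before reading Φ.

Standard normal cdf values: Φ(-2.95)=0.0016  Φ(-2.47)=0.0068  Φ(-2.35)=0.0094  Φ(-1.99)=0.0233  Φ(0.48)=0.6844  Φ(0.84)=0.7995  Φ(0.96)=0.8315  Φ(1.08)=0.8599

(5.339, 6.597)

Lower: z₀ + z₁ = -0.295 + (-1.645) = -1.940; 1 − a(z₀+z₁) = 1 − (-0.055)(-1.940) = 0.8933; argument = -0.295 + (-1.940)/0.8933 = -2.4667 → -2.47.
α₁ = Φ(-2.47) = 0.0068; rank = round(500 × 0.0068) = 3; θ*₍3₎ = 5.339.
Upper: z₀ + z₂ = 1.350; 1 − a(z₀+z₂) = 1.0742; argument = 0.9617 → 0.96; α₂ = 0.8315; rank = 416; θ*₍416₎ = 6.597.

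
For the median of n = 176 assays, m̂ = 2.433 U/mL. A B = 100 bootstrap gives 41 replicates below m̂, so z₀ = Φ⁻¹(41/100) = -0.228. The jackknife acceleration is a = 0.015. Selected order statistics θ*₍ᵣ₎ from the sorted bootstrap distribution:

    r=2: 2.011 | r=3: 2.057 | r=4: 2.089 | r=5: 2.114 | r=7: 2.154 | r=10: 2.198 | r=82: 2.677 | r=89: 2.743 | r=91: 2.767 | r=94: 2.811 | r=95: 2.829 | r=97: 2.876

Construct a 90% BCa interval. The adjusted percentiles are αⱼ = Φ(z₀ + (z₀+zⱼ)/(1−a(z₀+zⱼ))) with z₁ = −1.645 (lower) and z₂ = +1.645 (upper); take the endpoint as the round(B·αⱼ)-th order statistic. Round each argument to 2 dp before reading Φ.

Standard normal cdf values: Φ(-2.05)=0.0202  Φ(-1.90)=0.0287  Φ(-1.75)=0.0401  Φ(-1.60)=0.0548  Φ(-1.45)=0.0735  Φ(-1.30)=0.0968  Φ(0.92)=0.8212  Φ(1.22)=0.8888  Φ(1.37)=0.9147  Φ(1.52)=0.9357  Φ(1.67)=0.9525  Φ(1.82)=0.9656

Lower: z₀ + z₁ = -0.228 + (-1.645) = -1.873; 1 − a(z₀+z₁) = 1 − (0.015)(-1.873) = 1.0281; argument = -0.228 + (-1.873)/1.0281 = -2.0498 → -2.05.
α₁ = Φ(-2.05) = 0.0202; rank = round(100 × 0.0202) = 2; θ*₍2₎ = 2.011.
Upper: z₀ + z₂ = 1.417; 1 − a(z₀+z₂) = 0.9787; argument = 1.2198 → 1.22; α₂ = 0.8888; rank = 89; θ*₍89₎ = 2.743.

(2.011, 2.743)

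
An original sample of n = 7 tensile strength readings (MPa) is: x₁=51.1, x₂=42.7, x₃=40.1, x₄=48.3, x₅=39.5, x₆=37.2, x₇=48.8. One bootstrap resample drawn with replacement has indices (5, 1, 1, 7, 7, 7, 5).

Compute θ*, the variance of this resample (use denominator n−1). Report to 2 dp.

Resample values: 39.5, 51.1, 51.1, 48.8, 48.8, 48.8, 39.5.
Mean = 46.8000; sum of squared deviations = 155.5600
s² = 155.5600 / 6 = 25.9267

θ* = 25.93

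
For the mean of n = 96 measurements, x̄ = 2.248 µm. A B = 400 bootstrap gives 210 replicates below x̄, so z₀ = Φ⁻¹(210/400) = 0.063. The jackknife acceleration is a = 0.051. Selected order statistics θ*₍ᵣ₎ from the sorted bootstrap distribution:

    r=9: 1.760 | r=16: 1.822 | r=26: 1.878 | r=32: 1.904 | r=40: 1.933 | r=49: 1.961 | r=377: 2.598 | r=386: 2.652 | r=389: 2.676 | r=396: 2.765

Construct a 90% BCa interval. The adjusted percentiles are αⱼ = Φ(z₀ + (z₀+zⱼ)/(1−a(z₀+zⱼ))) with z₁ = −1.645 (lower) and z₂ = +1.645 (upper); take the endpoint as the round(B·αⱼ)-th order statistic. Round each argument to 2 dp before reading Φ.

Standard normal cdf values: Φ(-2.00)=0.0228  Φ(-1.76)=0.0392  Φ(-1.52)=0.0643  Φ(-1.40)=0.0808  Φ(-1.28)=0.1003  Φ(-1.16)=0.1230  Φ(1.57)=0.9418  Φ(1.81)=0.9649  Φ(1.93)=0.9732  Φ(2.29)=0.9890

(1.904, 2.676)

Lower: z₀ + z₁ = 0.063 + (-1.645) = -1.582; 1 − a(z₀+z₁) = 1 − (0.051)(-1.582) = 1.0807; argument = 0.063 + (-1.582)/1.0807 = -1.4009 → -1.40.
α₁ = Φ(-1.40) = 0.0808; rank = round(400 × 0.0808) = 32; θ*₍32₎ = 1.904.
Upper: z₀ + z₂ = 1.708; 1 − a(z₀+z₂) = 0.9129; argument = 1.9340 → 1.93; α₂ = 0.9732; rank = 389; θ*₍389₎ = 2.676.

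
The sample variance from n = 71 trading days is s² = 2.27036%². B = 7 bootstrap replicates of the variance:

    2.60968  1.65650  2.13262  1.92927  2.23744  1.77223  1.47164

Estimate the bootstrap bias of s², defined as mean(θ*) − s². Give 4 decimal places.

bias = −0.2976

mean(θ*) = (2.60968 + 1.65650 + 2.13262 + 1.92927 + 2.23744 + 1.77223 + 1.47164) / 7 = 1.97277
bias = 1.97277 − 2.27036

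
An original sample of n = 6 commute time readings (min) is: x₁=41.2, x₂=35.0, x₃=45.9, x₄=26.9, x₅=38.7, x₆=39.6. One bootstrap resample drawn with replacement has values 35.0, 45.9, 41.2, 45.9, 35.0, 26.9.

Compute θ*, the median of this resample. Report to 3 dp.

θ* = 38.100

Sorted: 26.9, 35.0, 35.0, 41.2, 45.9, 45.9
Median = average of the two middle values = 38.100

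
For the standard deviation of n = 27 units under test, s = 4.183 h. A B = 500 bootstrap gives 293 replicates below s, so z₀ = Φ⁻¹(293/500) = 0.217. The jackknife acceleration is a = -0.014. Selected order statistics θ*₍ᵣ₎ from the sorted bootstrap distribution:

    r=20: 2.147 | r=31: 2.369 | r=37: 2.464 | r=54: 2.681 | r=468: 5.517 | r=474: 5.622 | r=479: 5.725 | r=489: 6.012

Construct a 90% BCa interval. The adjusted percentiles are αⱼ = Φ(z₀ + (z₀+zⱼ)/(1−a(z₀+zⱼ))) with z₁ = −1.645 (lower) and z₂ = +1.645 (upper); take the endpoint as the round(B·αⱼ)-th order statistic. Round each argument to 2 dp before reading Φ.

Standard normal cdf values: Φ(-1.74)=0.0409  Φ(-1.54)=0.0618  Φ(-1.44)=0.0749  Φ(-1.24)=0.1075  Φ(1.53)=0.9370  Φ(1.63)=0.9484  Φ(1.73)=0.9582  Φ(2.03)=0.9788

Lower: z₀ + z₁ = 0.217 + (-1.645) = -1.428; 1 − a(z₀+z₁) = 1 − (-0.014)(-1.428) = 0.9800; argument = 0.217 + (-1.428)/0.9800 = -1.2401 → -1.24.
α₁ = Φ(-1.24) = 0.1075; rank = round(500 × 0.1075) = 54; θ*₍54₎ = 2.681.
Upper: z₀ + z₂ = 1.862; 1 − a(z₀+z₂) = 1.0261; argument = 2.0317 → 2.03; α₂ = 0.9788; rank = 489; θ*₍489₎ = 6.012.

(2.681, 6.012)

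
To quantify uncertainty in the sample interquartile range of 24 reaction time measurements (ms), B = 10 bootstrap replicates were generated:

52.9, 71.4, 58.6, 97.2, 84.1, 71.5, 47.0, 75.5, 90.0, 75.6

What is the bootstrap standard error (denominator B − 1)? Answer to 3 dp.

SE* = 15.983

Bootstrap SE is the standard deviation of the 10 replicate interquartile ranges.
Mean of replicates: (52.9 + 71.4 + 58.6 + 97.2 + 84.1 + 71.5 + 47.0 + 75.5 + 90.0 + 75.6) / 10 = 723.8000 / 10 = 72.3800
Sum of squared deviations: (−19.4800)² + (−0.9800)² + (−13.7800)² + (+24.8200)² + (+11.7200)² + (−0.8800)² + (−25.3800)² + (+3.1200)² + (+17.6200)² + (+3.2200)² = 2299.1960
Variance = 2299.1960 / 9 = 255.4662
SE* = √255.4662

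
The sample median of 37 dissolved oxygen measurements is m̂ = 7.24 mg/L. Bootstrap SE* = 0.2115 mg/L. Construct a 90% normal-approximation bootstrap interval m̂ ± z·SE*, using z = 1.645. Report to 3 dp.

(6.892, 7.588)

Margin = 1.645 × 0.2115 = 0.3479
Interval: 7.24 ± 0.3479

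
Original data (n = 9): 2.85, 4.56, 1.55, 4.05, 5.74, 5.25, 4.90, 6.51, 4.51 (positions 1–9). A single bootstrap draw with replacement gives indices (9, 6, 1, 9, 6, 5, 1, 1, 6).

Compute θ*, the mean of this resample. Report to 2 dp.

θ* = 4.34

Resample values: 4.51, 5.25, 2.85, 4.51, 5.25, 5.74, 2.85, 2.85, 5.25.
Mean = (4.51 + 5.25 + 2.85 + 4.51 + 5.25 + 5.74 + 2.85 + 2.85 + 5.25) / 9 = 39.060 / 9 = 4.34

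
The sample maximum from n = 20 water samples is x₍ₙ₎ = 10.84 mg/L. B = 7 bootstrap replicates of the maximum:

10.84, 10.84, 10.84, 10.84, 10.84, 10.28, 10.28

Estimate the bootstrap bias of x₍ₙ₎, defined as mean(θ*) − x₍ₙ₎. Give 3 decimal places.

bias = −0.160

mean(θ*) = (10.84 + 10.84 + 10.84 + 10.84 + 10.84 + 10.28 + 10.28) / 7 = 10.6800
bias = 10.6800 − 10.84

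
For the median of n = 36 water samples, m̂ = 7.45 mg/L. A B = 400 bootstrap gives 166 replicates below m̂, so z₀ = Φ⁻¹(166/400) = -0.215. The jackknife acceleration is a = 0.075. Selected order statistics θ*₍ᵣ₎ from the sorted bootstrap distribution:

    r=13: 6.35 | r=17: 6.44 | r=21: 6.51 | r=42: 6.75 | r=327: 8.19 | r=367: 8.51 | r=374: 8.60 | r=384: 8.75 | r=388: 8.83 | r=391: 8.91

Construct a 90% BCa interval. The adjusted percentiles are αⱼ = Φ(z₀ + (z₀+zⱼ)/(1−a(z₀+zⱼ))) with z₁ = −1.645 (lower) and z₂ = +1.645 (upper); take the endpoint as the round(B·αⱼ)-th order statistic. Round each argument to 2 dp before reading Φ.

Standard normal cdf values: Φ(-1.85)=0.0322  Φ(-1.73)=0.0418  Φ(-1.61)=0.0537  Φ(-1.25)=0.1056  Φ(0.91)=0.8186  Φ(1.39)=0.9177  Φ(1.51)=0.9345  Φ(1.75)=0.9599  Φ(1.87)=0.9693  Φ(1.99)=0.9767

Lower: z₀ + z₁ = -0.215 + (-1.645) = -1.860; 1 − a(z₀+z₁) = 1 − (0.075)(-1.860) = 1.1395; argument = -0.215 + (-1.860)/1.1395 = -1.8473 → -1.85.
α₁ = Φ(-1.85) = 0.0322; rank = round(400 × 0.0322) = 13; θ*₍13₎ = 6.35.
Upper: z₀ + z₂ = 1.430; 1 − a(z₀+z₂) = 0.8928; argument = 1.3868 → 1.39; α₂ = 0.9177; rank = 367; θ*₍367₎ = 8.51.

(6.35, 8.51)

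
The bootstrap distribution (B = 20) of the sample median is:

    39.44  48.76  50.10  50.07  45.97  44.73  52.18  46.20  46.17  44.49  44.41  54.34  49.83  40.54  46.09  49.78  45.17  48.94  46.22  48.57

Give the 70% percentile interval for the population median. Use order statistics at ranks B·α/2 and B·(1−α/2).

Sorted replicates: 39.44, 40.54, 44.41, 44.49, 44.73, 45.17, 45.97, 46.09, 46.17, 46.20, 46.22, 48.57, 48.76, 48.94, 49.78, 49.83, 50.07, 50.10, 52.18, 54.34
α = 0.30; lower rank = 20 × 0.150 = 3; upper rank = 20 × 0.850 = 17.
The 3rd smallest replicate is 44.41; the 17th is 50.07.

(44.41, 50.07)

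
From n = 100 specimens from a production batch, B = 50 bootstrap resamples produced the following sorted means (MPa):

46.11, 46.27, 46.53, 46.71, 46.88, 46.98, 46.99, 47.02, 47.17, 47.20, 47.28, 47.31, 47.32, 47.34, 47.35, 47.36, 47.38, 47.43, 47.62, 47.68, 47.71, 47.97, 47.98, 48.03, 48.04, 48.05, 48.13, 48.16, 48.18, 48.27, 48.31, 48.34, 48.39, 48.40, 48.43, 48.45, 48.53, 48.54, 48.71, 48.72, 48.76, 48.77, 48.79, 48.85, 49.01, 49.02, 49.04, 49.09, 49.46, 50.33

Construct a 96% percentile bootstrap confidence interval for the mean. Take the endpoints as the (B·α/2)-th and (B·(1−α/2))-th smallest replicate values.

α = 0.04; lower rank = 50 × 0.020 = 1; upper rank = 50 × 0.980 = 49.
The 1st smallest replicate is 46.11; the 49th is 49.46.

(46.11, 49.46)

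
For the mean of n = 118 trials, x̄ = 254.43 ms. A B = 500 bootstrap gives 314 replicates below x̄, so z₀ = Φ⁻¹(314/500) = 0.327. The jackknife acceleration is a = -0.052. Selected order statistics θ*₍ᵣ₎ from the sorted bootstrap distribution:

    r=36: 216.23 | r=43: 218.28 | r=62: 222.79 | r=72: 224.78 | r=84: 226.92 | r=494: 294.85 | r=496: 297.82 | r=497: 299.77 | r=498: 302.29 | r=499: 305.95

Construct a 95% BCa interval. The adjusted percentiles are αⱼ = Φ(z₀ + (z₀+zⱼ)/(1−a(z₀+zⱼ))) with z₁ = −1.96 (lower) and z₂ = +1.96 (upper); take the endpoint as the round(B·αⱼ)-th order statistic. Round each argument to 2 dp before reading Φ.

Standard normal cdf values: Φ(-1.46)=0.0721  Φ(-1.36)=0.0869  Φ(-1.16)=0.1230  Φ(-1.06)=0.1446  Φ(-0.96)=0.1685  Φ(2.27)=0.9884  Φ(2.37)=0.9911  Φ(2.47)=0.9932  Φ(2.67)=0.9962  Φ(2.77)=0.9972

Lower: z₀ + z₁ = 0.327 + (-1.960) = -1.633; 1 − a(z₀+z₁) = 1 − (-0.052)(-1.633) = 0.9151; argument = 0.327 + (-1.633)/0.9151 = -1.4575 → -1.46.
α₁ = Φ(-1.46) = 0.0721; rank = round(500 × 0.0721) = 36; θ*₍36₎ = 216.23.
Upper: z₀ + z₂ = 2.287; 1 − a(z₀+z₂) = 1.1189; argument = 2.3709 → 2.37; α₂ = 0.9911; rank = 496; θ*₍496₎ = 297.82.

(216.23, 297.82)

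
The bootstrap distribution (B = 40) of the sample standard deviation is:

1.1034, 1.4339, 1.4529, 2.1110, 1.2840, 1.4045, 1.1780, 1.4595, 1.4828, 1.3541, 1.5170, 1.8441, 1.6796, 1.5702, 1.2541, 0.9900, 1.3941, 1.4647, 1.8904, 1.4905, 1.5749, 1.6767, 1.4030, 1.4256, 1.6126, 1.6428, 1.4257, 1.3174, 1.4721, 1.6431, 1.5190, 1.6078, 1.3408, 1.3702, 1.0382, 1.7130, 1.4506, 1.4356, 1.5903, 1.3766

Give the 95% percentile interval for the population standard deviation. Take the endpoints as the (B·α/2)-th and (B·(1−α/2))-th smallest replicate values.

Sorted replicates: 0.9900, 1.0382, 1.1034, 1.1780, 1.2541, 1.2840, 1.3174, 1.3408, 1.3541, 1.3702, 1.3766, 1.3941, 1.4030, 1.4045, 1.4256, 1.4257, 1.4339, 1.4356, 1.4506, 1.4529, 1.4595, 1.4647, 1.4721, 1.4828, 1.4905, 1.5170, 1.5190, 1.5702, 1.5749, 1.5903, 1.6078, 1.6126, 1.6428, 1.6431, 1.6767, 1.6796, 1.7130, 1.8441, 1.8904, 2.1110
α = 0.05; lower rank = 40 × 0.025 = 1; upper rank = 40 × 0.975 = 39.
The 1st smallest replicate is 0.9900; the 39th is 1.8904.

(0.9900, 1.8904)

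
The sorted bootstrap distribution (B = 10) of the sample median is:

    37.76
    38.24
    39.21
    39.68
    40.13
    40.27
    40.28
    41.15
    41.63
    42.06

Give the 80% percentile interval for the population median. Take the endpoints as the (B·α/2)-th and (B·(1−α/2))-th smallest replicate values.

(37.76, 41.63)

α = 0.20; lower rank = 10 × 0.100 = 1; upper rank = 10 × 0.900 = 9.
The 1st smallest replicate is 37.76; the 9th is 41.63.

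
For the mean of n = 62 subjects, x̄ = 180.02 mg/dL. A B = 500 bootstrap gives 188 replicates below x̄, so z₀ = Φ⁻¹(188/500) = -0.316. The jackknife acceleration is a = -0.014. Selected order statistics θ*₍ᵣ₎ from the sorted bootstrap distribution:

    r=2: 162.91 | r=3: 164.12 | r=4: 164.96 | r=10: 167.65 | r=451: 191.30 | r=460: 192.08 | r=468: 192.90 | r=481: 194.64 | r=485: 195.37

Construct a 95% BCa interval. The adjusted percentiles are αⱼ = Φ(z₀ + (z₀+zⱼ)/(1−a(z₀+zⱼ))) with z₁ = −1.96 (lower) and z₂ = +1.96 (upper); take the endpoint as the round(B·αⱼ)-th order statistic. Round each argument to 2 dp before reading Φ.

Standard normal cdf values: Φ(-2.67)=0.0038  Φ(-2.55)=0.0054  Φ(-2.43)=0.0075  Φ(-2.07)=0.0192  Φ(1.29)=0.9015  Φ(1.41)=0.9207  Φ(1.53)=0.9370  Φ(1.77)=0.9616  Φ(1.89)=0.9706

Lower: z₀ + z₁ = -0.316 + (-1.960) = -2.276; 1 − a(z₀+z₁) = 1 − (-0.014)(-2.276) = 0.9681; argument = -0.316 + (-2.276)/0.9681 = -2.6669 → -2.67.
α₁ = Φ(-2.67) = 0.0038; rank = round(500 × 0.0038) = 2; θ*₍2₎ = 162.91.
Upper: z₀ + z₂ = 1.644; 1 − a(z₀+z₂) = 1.0230; argument = 1.2910 → 1.29; α₂ = 0.9015; rank = 451; θ*₍451₎ = 191.30.

(162.91, 191.30)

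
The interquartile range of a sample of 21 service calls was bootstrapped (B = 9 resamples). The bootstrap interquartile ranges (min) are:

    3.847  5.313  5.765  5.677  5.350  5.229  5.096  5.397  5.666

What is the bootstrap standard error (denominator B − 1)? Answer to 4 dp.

SE* = 0.5753

Bootstrap SE is the standard deviation of the 9 replicate interquartile ranges.
Mean of replicates: (3.847 + 5.313 + 5.765 + 5.677 + 5.350 + 5.229 + 5.096 + 5.397 + 5.666) / 9 = 47.34000 / 9 = 5.26000
Sum of squared deviations: (−1.41300)² + (+0.05300)² + (+0.50500)² + (+0.41700)² + (+0.09000)² + (−0.03100)² + (−0.16400)² + (+0.13700)² + (+0.40600)² = 2.64785
Variance = 2.64785 / 8 = 0.33098
SE* = √0.33098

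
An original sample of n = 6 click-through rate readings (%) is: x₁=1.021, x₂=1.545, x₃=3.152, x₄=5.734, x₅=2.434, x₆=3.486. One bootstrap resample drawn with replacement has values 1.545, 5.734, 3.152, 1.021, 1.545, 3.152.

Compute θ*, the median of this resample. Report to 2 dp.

Sorted: 1.021, 1.545, 1.545, 3.152, 3.152, 5.734
Median = average of the two middle values = 2.35

θ* = 2.35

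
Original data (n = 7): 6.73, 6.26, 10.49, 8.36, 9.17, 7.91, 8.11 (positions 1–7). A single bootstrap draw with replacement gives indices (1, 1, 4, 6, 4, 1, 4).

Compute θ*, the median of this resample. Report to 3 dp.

Resample values: 6.73, 6.73, 8.36, 7.91, 8.36, 6.73, 8.36.
Sorted: 6.73, 6.73, 6.73, 7.91, 8.36, 8.36, 8.36
Median = middle value = 7.910

θ* = 7.910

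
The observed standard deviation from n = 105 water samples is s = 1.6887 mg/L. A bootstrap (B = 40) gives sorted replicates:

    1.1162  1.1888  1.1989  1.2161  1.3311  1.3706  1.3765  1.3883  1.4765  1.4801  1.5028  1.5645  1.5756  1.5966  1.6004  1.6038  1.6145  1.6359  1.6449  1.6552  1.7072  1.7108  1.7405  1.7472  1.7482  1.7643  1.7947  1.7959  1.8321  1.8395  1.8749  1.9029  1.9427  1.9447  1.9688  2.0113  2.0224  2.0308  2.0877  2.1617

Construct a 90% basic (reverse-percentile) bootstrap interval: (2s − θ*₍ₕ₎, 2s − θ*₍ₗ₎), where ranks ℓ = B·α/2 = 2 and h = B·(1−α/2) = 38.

(1.3466, 2.1886)

Percentile endpoints at ranks 2 and 38: θ*₍2₎ = 1.1888, θ*₍38₎ = 2.0308.
Basic interval reflects these around s:
  lower = 2 × 1.6887 − 2.0308 = 1.3466
  upper = 2 × 1.6887 − 1.1888 = 2.1886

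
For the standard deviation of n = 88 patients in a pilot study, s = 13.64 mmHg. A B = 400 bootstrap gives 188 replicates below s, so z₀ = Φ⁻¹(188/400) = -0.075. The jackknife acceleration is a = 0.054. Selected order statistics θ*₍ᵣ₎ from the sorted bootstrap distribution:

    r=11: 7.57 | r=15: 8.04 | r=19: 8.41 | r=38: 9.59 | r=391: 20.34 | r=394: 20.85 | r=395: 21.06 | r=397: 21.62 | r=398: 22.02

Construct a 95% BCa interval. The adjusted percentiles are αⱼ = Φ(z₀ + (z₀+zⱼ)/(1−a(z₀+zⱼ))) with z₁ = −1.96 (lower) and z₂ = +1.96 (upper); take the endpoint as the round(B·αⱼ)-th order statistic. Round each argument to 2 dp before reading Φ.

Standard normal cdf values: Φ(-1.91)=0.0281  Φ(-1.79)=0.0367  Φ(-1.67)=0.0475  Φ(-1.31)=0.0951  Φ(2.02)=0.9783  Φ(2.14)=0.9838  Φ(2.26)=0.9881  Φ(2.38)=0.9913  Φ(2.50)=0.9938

(7.57, 20.34)

Lower: z₀ + z₁ = -0.075 + (-1.960) = -2.035; 1 − a(z₀+z₁) = 1 − (0.054)(-2.035) = 1.1099; argument = -0.075 + (-2.035)/1.1099 = -1.9085 → -1.91.
α₁ = Φ(-1.91) = 0.0281; rank = round(400 × 0.0281) = 11; θ*₍11₎ = 7.57.
Upper: z₀ + z₂ = 1.885; 1 − a(z₀+z₂) = 0.8982; argument = 2.0236 → 2.02; α₂ = 0.9783; rank = 391; θ*₍391₎ = 20.34.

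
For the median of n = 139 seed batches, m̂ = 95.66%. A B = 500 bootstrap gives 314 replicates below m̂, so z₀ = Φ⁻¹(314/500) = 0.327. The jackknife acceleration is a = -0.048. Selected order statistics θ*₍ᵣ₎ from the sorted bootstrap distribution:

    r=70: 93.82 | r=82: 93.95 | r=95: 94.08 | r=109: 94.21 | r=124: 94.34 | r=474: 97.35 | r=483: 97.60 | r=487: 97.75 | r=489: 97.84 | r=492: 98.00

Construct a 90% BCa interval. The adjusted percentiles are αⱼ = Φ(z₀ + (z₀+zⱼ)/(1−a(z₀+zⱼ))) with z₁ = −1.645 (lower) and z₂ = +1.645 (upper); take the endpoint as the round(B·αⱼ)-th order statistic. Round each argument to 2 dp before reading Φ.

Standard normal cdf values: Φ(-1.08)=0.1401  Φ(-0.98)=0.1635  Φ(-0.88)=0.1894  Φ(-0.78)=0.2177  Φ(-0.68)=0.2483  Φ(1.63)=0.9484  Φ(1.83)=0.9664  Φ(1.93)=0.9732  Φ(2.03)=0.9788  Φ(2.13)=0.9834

(93.82, 98.00)

Lower: z₀ + z₁ = 0.327 + (-1.645) = -1.318; 1 − a(z₀+z₁) = 1 − (-0.048)(-1.318) = 0.9367; argument = 0.327 + (-1.318)/0.9367 = -1.0800 → -1.08.
α₁ = Φ(-1.08) = 0.1401; rank = round(500 × 0.1401) = 70; θ*₍70₎ = 93.82.
Upper: z₀ + z₂ = 1.972; 1 − a(z₀+z₂) = 1.0947; argument = 2.1285 → 2.13; α₂ = 0.9834; rank = 492; θ*₍492₎ = 98.00.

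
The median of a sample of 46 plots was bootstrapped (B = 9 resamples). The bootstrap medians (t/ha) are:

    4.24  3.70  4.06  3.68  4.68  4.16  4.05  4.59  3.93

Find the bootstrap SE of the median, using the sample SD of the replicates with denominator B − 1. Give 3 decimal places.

SE* = 0.347

Bootstrap SE is the standard deviation of the 9 replicate medians.
Mean of replicates: (4.24 + 3.70 + 4.06 + 3.68 + 4.68 + 4.16 + 4.05 + 4.59 + 3.93) / 9 = 37.0900 / 9 = 4.1211
Sum of squared deviations: (+0.1189)² + (−0.4211)² + (−0.0611)² + (−0.4411)² + (+0.5589)² + (+0.0389)² + (−0.0711)² + (+0.4689)² + (−0.1911)² = 0.9651
Variance = 0.9651 / 8 = 0.1206
SE* = √0.1206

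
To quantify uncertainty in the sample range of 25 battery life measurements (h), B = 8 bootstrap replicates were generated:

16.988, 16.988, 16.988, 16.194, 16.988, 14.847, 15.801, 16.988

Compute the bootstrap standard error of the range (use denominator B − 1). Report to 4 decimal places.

SE* = 0.8017

Bootstrap SE is the standard deviation of the 8 replicate ranges.
Mean of replicates: (16.988 + 16.988 + 16.988 + 16.194 + 16.988 + 14.847 + 15.801 + 16.988) / 8 = 131.78200 / 8 = 16.47275
Sum of squared deviations: (+0.51525)² + (+0.51525)² + (+0.51525)² + (−0.27875)² + (+0.51525)² + (−1.62575)² + (−0.67175)² + (+0.51525)² = 4.49943
Variance = 4.49943 / 7 = 0.64278
SE* = √0.64278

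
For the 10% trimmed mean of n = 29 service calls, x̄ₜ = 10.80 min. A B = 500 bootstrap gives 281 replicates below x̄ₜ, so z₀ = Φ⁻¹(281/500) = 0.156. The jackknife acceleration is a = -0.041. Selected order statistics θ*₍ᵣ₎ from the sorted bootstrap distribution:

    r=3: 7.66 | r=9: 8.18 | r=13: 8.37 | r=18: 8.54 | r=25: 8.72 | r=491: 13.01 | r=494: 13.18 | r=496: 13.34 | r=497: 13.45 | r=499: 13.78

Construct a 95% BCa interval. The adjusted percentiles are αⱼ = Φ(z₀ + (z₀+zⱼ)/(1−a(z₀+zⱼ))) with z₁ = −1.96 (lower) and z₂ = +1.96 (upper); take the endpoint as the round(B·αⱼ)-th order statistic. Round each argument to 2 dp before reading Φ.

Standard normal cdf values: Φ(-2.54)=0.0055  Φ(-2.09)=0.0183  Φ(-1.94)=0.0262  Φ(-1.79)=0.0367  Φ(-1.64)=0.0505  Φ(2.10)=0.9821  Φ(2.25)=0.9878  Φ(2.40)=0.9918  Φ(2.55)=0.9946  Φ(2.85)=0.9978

Lower: z₀ + z₁ = 0.156 + (-1.960) = -1.804; 1 − a(z₀+z₁) = 1 − (-0.041)(-1.804) = 0.9260; argument = 0.156 + (-1.804)/0.9260 = -1.7921 → -1.79.
α₁ = Φ(-1.79) = 0.0367; rank = round(500 × 0.0367) = 18; θ*₍18₎ = 8.54.
Upper: z₀ + z₂ = 2.116; 1 − a(z₀+z₂) = 1.0868; argument = 2.1031 → 2.10; α₂ = 0.9821; rank = 491; θ*₍491₎ = 13.01.

(8.54, 13.01)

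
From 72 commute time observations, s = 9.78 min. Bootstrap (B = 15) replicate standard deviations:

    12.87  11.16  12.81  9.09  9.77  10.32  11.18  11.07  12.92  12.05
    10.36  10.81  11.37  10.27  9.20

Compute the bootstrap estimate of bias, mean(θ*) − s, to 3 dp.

mean(θ*) = (12.87 + 11.16 + 12.81 + 9.09 + 9.77 + 10.32 + 11.18 + 11.07 + 12.92 + 12.05 + 10.36 + 10.81 + 11.37 + 10.27 + 9.20) / 15 = 11.0167
bias = 11.0167 − 9.78

bias = +1.237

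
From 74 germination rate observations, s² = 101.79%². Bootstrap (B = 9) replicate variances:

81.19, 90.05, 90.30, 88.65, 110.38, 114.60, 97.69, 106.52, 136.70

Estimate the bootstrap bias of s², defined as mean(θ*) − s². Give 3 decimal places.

mean(θ*) = (81.19 + 90.05 + 90.30 + 88.65 + 110.38 + 114.60 + 97.69 + 106.52 + 136.70) / 9 = 101.7867
bias = 101.7867 − 101.79

bias = −0.003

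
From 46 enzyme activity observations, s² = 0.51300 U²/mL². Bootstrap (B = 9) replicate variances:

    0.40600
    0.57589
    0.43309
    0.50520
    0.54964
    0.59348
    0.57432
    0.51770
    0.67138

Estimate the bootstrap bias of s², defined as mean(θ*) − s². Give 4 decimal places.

bias = +0.0233

mean(θ*) = (0.40600 + 0.57589 + 0.43309 + 0.50520 + 0.54964 + 0.59348 + 0.57432 + 0.51770 + 0.67138) / 9 = 0.53630
bias = 0.53630 − 0.51300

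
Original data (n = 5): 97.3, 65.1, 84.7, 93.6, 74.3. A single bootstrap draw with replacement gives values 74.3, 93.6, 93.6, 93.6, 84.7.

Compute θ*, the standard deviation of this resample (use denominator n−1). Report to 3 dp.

Mean = 87.9600; sum of squared deviations = 292.6520
s² = 292.6520 / 4 = 73.1630
s = √73.1630 = 8.554

θ* = 8.554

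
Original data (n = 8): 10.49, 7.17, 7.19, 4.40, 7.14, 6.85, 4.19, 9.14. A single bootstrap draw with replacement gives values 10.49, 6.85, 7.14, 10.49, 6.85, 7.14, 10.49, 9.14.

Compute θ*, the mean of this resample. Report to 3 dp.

θ* = 8.574

Mean = (10.49 + 6.85 + 7.14 + 10.49 + 6.85 + 7.14 + 10.49 + 9.14) / 8 = 68.590 / 8 = 8.574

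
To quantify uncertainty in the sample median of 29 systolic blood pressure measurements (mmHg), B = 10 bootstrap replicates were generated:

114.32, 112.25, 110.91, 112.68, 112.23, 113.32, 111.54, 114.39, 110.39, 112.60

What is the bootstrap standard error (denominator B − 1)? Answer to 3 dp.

SE* = 1.318

Bootstrap SE is the standard deviation of the 10 replicate medians.
Mean of replicates: (114.32 + 112.25 + 110.91 + 112.68 + 112.23 + 113.32 + 111.54 + 114.39 + 110.39 + 112.60) / 10 = 1124.6300 / 10 = 112.4630
Sum of squared deviations: (+1.8570)² + (−0.2130)² + (−1.5530)² + (+0.2170)² + (−0.2330)² + (+0.8570)² + (−0.9230)² + (+1.9270)² + (−2.0730)² + (+0.1370)² = 15.6228
Variance = 15.6228 / 9 = 1.7359
SE* = √1.7359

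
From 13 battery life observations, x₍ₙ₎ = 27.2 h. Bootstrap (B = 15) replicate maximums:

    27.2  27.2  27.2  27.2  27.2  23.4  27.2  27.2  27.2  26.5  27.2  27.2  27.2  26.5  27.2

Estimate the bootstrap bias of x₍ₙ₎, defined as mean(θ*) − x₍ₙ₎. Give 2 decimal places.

bias = −0.35

mean(θ*) = (27.2 + 27.2 + 27.2 + 27.2 + 27.2 + 23.4 + 27.2 + 27.2 + 27.2 + 26.5 + 27.2 + 27.2 + 27.2 + 26.5 + 27.2) / 15 = 26.853
bias = 26.853 − 27.2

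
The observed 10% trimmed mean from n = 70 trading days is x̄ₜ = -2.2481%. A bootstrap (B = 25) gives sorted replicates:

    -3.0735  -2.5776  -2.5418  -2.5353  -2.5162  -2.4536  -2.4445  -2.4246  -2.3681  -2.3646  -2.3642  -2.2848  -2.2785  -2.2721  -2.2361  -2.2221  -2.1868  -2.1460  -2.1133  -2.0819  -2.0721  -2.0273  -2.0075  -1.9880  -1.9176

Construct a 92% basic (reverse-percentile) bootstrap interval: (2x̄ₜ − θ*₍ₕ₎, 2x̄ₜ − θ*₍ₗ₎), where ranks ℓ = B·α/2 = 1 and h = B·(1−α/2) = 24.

(-2.5082, -1.4227)

Percentile endpoints at ranks 1 and 24: θ*₍1₎ = -3.0735, θ*₍24₎ = -1.9880.
Basic interval reflects these around x̄ₜ:
  lower = 2 × -2.2481 − -1.9880 = -2.5082
  upper = 2 × -2.2481 − -3.0735 = -1.4227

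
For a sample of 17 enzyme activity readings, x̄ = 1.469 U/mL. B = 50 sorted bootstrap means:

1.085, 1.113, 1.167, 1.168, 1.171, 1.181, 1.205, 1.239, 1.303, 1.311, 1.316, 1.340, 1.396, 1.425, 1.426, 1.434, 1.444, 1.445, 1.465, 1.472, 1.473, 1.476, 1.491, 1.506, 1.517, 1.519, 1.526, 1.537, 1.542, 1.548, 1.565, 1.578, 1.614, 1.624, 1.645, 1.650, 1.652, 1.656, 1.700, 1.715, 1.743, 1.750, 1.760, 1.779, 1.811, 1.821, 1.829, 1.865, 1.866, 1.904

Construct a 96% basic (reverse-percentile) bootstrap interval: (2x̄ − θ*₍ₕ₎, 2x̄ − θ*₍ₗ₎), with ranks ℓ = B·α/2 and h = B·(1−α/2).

Percentile endpoints at ranks 1 and 49: θ*₍1₎ = 1.085, θ*₍49₎ = 1.866.
Basic interval reflects these around x̄:
  lower = 2 × 1.469 − 1.866 = 1.072
  upper = 2 × 1.469 − 1.085 = 1.853

(1.072, 1.853)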